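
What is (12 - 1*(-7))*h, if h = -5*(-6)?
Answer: 570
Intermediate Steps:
h = 30
(12 - 1*(-7))*h = (12 - 1*(-7))*30 = (12 + 7)*30 = 19*30 = 570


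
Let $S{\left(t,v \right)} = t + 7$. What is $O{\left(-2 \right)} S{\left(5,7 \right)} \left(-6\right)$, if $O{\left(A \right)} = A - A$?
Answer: $0$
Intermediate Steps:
$O{\left(A \right)} = 0$
$S{\left(t,v \right)} = 7 + t$
$O{\left(-2 \right)} S{\left(5,7 \right)} \left(-6\right) = 0 \left(7 + 5\right) \left(-6\right) = 0 \cdot 12 \left(-6\right) = 0 \left(-6\right) = 0$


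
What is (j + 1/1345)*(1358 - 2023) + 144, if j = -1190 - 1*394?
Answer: 283392443/269 ≈ 1.0535e+6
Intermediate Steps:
j = -1584 (j = -1190 - 394 = -1584)
(j + 1/1345)*(1358 - 2023) + 144 = (-1584 + 1/1345)*(1358 - 2023) + 144 = (-1584 + 1/1345)*(-665) + 144 = -2130479/1345*(-665) + 144 = 283353707/269 + 144 = 283392443/269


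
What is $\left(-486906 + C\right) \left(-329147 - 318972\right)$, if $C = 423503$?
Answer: $41092688957$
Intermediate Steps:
$\left(-486906 + C\right) \left(-329147 - 318972\right) = \left(-486906 + 423503\right) \left(-329147 - 318972\right) = \left(-63403\right) \left(-648119\right) = 41092688957$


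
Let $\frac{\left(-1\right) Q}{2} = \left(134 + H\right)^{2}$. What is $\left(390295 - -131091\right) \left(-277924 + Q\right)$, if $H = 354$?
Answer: $-393235577832$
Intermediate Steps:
$Q = -476288$ ($Q = - 2 \left(134 + 354\right)^{2} = - 2 \cdot 488^{2} = \left(-2\right) 238144 = -476288$)
$\left(390295 - -131091\right) \left(-277924 + Q\right) = \left(390295 - -131091\right) \left(-277924 - 476288\right) = \left(390295 + 131091\right) \left(-754212\right) = 521386 \left(-754212\right) = -393235577832$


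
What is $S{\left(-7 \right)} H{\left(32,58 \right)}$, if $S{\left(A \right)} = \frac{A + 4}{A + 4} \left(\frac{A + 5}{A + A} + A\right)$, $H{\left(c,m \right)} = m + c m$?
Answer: $- \frac{91872}{7} \approx -13125.0$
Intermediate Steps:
$S{\left(A \right)} = A + \frac{5 + A}{2 A}$ ($S{\left(A \right)} = \frac{4 + A}{4 + A} \left(\frac{5 + A}{2 A} + A\right) = 1 \left(\left(5 + A\right) \frac{1}{2 A} + A\right) = 1 \left(\frac{5 + A}{2 A} + A\right) = 1 \left(A + \frac{5 + A}{2 A}\right) = A + \frac{5 + A}{2 A}$)
$S{\left(-7 \right)} H{\left(32,58 \right)} = \left(\frac{1}{2} - 7 + \frac{5}{2 \left(-7\right)}\right) 58 \left(1 + 32\right) = \left(\frac{1}{2} - 7 + \frac{5}{2} \left(- \frac{1}{7}\right)\right) 58 \cdot 33 = \left(\frac{1}{2} - 7 - \frac{5}{14}\right) 1914 = \left(- \frac{48}{7}\right) 1914 = - \frac{91872}{7}$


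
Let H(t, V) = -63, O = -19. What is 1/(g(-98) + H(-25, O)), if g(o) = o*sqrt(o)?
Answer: I/(7*(-9*I + 98*sqrt(2))) ≈ -6.6655e-5 + 0.0010264*I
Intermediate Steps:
g(o) = o**(3/2)
1/(g(-98) + H(-25, O)) = 1/((-98)**(3/2) - 63) = 1/(-686*I*sqrt(2) - 63) = 1/(-63 - 686*I*sqrt(2))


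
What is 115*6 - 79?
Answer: 611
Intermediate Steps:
115*6 - 79 = 690 - 79 = 611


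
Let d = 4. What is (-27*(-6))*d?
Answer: 648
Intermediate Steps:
(-27*(-6))*d = -27*(-6)*4 = 162*4 = 648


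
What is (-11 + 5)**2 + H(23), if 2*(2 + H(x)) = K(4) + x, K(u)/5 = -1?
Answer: 43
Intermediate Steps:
K(u) = -5 (K(u) = 5*(-1) = -5)
H(x) = -9/2 + x/2 (H(x) = -2 + (-5 + x)/2 = -2 + (-5/2 + x/2) = -9/2 + x/2)
(-11 + 5)**2 + H(23) = (-11 + 5)**2 + (-9/2 + (1/2)*23) = (-6)**2 + (-9/2 + 23/2) = 36 + 7 = 43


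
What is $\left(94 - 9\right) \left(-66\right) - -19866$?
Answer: $14256$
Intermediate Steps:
$\left(94 - 9\right) \left(-66\right) - -19866 = 85 \left(-66\right) + 19866 = -5610 + 19866 = 14256$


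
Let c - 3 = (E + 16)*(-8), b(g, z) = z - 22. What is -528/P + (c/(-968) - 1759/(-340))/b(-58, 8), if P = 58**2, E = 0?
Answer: -74140609/138394960 ≈ -0.53572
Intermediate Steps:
b(g, z) = -22 + z
c = -125 (c = 3 + (0 + 16)*(-8) = 3 + 16*(-8) = 3 - 128 = -125)
P = 3364
-528/P + (c/(-968) - 1759/(-340))/b(-58, 8) = -528/3364 + (-125/(-968) - 1759/(-340))/(-22 + 8) = -528*1/3364 + (-125*(-1/968) - 1759*(-1/340))/(-14) = -132/841 + (125/968 + 1759/340)*(-1/14) = -132/841 + (436303/82280)*(-1/14) = -132/841 - 62329/164560 = -74140609/138394960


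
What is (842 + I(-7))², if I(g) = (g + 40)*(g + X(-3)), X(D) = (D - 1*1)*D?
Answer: 1014049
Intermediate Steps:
X(D) = D*(-1 + D) (X(D) = (D - 1)*D = (-1 + D)*D = D*(-1 + D))
I(g) = (12 + g)*(40 + g) (I(g) = (g + 40)*(g - 3*(-1 - 3)) = (40 + g)*(g - 3*(-4)) = (40 + g)*(g + 12) = (40 + g)*(12 + g) = (12 + g)*(40 + g))
(842 + I(-7))² = (842 + (480 + (-7)² + 52*(-7)))² = (842 + (480 + 49 - 364))² = (842 + 165)² = 1007² = 1014049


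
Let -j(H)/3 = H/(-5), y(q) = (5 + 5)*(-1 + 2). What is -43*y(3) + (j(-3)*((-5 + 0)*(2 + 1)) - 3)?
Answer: -406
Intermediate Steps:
y(q) = 10 (y(q) = 10*1 = 10)
j(H) = 3*H/5 (j(H) = -3*H/(-5) = -3*H*(-1)/5 = -(-3)*H/5 = 3*H/5)
-43*y(3) + (j(-3)*((-5 + 0)*(2 + 1)) - 3) = -43*10 + (((⅗)*(-3))*((-5 + 0)*(2 + 1)) - 3) = -430 + (-(-9)*3 - 3) = -430 + (-9/5*(-15) - 3) = -430 + (27 - 3) = -430 + 24 = -406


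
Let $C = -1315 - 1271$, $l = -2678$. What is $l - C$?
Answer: $-92$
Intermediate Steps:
$C = -2586$
$l - C = -2678 - -2586 = -2678 + 2586 = -92$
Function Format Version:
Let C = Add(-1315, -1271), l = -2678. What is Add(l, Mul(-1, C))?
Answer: -92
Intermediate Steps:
C = -2586
Add(l, Mul(-1, C)) = Add(-2678, Mul(-1, -2586)) = Add(-2678, 2586) = -92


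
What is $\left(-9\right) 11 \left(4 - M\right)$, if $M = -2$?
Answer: $-594$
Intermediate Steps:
$\left(-9\right) 11 \left(4 - M\right) = \left(-9\right) 11 \left(4 - -2\right) = - 99 \left(4 + 2\right) = \left(-99\right) 6 = -594$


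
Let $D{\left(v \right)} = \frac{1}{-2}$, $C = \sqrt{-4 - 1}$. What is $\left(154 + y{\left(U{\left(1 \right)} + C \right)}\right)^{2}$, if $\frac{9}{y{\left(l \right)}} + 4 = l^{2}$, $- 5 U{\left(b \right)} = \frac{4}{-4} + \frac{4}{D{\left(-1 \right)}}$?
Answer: $\frac{- 5909279 i + 7512120 \sqrt{5}}{4 \left(- 61 i + 80 \sqrt{5}\right)} \approx 23553.0 - 226.97 i$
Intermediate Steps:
$C = i \sqrt{5}$ ($C = \sqrt{-5} = i \sqrt{5} \approx 2.2361 i$)
$D{\left(v \right)} = - \frac{1}{2}$
$U{\left(b \right)} = \frac{9}{5}$ ($U{\left(b \right)} = - \frac{\frac{4}{-4} + \frac{4}{- \frac{1}{2}}}{5} = - \frac{4 \left(- \frac{1}{4}\right) + 4 \left(-2\right)}{5} = - \frac{-1 - 8}{5} = \left(- \frac{1}{5}\right) \left(-9\right) = \frac{9}{5}$)
$y{\left(l \right)} = \frac{9}{-4 + l^{2}}$
$\left(154 + y{\left(U{\left(1 \right)} + C \right)}\right)^{2} = \left(154 + \frac{9}{-4 + \left(\frac{9}{5} + i \sqrt{5}\right)^{2}}\right)^{2}$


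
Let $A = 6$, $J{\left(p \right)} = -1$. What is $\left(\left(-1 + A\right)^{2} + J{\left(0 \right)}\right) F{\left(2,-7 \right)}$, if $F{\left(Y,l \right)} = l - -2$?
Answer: $-120$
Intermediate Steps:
$F{\left(Y,l \right)} = 2 + l$ ($F{\left(Y,l \right)} = l + 2 = 2 + l$)
$\left(\left(-1 + A\right)^{2} + J{\left(0 \right)}\right) F{\left(2,-7 \right)} = \left(\left(-1 + 6\right)^{2} - 1\right) \left(2 - 7\right) = \left(5^{2} - 1\right) \left(-5\right) = \left(25 - 1\right) \left(-5\right) = 24 \left(-5\right) = -120$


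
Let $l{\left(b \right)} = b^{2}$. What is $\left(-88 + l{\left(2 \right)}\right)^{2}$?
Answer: $7056$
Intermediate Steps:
$\left(-88 + l{\left(2 \right)}\right)^{2} = \left(-88 + 2^{2}\right)^{2} = \left(-88 + 4\right)^{2} = \left(-84\right)^{2} = 7056$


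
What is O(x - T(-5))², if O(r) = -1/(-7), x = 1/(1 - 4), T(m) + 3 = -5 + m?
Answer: 1/49 ≈ 0.020408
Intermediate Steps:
T(m) = -8 + m (T(m) = -3 + (-5 + m) = -8 + m)
x = -⅓ (x = 1/(-3) = -⅓ ≈ -0.33333)
O(r) = ⅐ (O(r) = -1*(-⅐) = ⅐)
O(x - T(-5))² = (⅐)² = 1/49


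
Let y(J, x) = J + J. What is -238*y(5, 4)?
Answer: -2380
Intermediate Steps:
y(J, x) = 2*J
-238*y(5, 4) = -476*5 = -238*10 = -2380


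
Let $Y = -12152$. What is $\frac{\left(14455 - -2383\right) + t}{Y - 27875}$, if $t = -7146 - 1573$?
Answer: $- \frac{8119}{40027} \approx -0.20284$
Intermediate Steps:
$t = -8719$
$\frac{\left(14455 - -2383\right) + t}{Y - 27875} = \frac{\left(14455 - -2383\right) - 8719}{-12152 - 27875} = \frac{\left(14455 + 2383\right) - 8719}{-40027} = \left(16838 - 8719\right) \left(- \frac{1}{40027}\right) = 8119 \left(- \frac{1}{40027}\right) = - \frac{8119}{40027}$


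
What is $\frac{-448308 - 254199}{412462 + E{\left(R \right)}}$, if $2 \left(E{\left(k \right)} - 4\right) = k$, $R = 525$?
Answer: $- \frac{1405014}{825457} \approx -1.7021$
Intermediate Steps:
$E{\left(k \right)} = 4 + \frac{k}{2}$
$\frac{-448308 - 254199}{412462 + E{\left(R \right)}} = \frac{-448308 - 254199}{412462 + \left(4 + \frac{1}{2} \cdot 525\right)} = - \frac{702507}{412462 + \left(4 + \frac{525}{2}\right)} = - \frac{702507}{412462 + \frac{533}{2}} = - \frac{702507}{\frac{825457}{2}} = \left(-702507\right) \frac{2}{825457} = - \frac{1405014}{825457}$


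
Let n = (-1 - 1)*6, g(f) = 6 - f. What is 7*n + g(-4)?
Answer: -74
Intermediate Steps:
n = -12 (n = -2*6 = -12)
7*n + g(-4) = 7*(-12) + (6 - 1*(-4)) = -84 + (6 + 4) = -84 + 10 = -74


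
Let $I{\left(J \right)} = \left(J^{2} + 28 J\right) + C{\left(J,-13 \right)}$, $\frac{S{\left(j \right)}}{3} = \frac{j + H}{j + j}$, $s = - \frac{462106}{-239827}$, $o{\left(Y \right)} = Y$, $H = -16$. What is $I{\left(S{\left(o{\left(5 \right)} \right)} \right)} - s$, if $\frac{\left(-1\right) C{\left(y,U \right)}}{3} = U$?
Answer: $- \frac{1065715177}{23982700} \approx -44.437$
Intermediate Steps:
$C{\left(y,U \right)} = - 3 U$
$s = \frac{462106}{239827}$ ($s = \left(-462106\right) \left(- \frac{1}{239827}\right) = \frac{462106}{239827} \approx 1.9268$)
$S{\left(j \right)} = \frac{3 \left(-16 + j\right)}{2 j}$ ($S{\left(j \right)} = 3 \frac{j - 16}{j + j} = 3 \frac{-16 + j}{2 j} = \frac{3 \left(-16 + j\right)}{2 j}$)
$I{\left(J \right)} = 39 + J^{2} + 28 J$ ($I{\left(J \right)} = \left(J^{2} + 28 J\right) - -39 = \left(J^{2} + 28 J\right) + 39 = 39 + J^{2} + 28 J$)
$I{\left(S{\left(o{\left(5 \right)} \right)} \right)} - s = \left(39 + \left(\frac{3}{2} - \frac{24}{5}\right)^{2} + 28 \left(\frac{3}{2} - \frac{24}{5}\right)\right) - \frac{462106}{239827} = \left(39 + \left(- \frac{33}{10}\right)^{2} + 28 \left(- \frac{33}{10}\right)\right) - \frac{462106}{239827} = \left(39 + \frac{1089}{100} - \frac{462}{5}\right) - \frac{462106}{239827} = - \frac{4251}{100} - \frac{462106}{239827} = - \frac{1065715177}{23982700}$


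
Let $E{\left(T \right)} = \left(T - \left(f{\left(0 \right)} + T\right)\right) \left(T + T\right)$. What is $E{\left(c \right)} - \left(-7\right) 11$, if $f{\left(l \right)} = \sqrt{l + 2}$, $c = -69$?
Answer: $77 + 138 \sqrt{2} \approx 272.16$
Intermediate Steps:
$f{\left(l \right)} = \sqrt{2 + l}$
$E{\left(T \right)} = - 2 T \sqrt{2}$ ($E{\left(T \right)} = \left(T - \left(\sqrt{2 + 0} + T\right)\right) \left(T + T\right) = \left(T - \left(\sqrt{2} + T\right)\right) 2 T = \left(T - \left(T + \sqrt{2}\right)\right) 2 T = - \sqrt{2} \cdot 2 T = - 2 T \sqrt{2}$)
$E{\left(c \right)} - \left(-7\right) 11 = \left(-2\right) \left(-69\right) \sqrt{2} - \left(-7\right) 11 = 138 \sqrt{2} - -77 = 138 \sqrt{2} + 77 = 77 + 138 \sqrt{2}$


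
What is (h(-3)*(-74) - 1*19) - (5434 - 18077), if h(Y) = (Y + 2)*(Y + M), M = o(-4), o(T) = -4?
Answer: 12106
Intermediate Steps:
M = -4
h(Y) = (-4 + Y)*(2 + Y) (h(Y) = (Y + 2)*(Y - 4) = (2 + Y)*(-4 + Y) = (-4 + Y)*(2 + Y))
(h(-3)*(-74) - 1*19) - (5434 - 18077) = ((-8 + (-3)² - 2*(-3))*(-74) - 1*19) - (5434 - 18077) = ((-8 + 9 + 6)*(-74) - 19) - 1*(-12643) = (7*(-74) - 19) + 12643 = (-518 - 19) + 12643 = -537 + 12643 = 12106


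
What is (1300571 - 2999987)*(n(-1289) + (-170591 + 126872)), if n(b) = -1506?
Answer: 76856088600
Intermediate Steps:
(1300571 - 2999987)*(n(-1289) + (-170591 + 126872)) = (1300571 - 2999987)*(-1506 + (-170591 + 126872)) = -1699416*(-1506 - 43719) = -1699416*(-45225) = 76856088600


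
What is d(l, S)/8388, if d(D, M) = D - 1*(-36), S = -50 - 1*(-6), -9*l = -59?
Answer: 383/75492 ≈ 0.0050734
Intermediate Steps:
l = 59/9 (l = -⅑*(-59) = 59/9 ≈ 6.5556)
S = -44 (S = -50 + 6 = -44)
d(D, M) = 36 + D (d(D, M) = D + 36 = 36 + D)
d(l, S)/8388 = (36 + 59/9)/8388 = (383/9)*(1/8388) = 383/75492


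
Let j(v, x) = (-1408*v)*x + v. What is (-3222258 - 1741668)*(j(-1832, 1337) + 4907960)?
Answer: -17143607433928800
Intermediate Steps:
j(v, x) = v - 1408*v*x (j(v, x) = -1408*v*x + v = v - 1408*v*x)
(-3222258 - 1741668)*(j(-1832, 1337) + 4907960) = (-3222258 - 1741668)*(-1832*(1 - 1408*1337) + 4907960) = -4963926*(-1832*(1 - 1882496) + 4907960) = -4963926*(-1832*(-1882495) + 4907960) = -4963926*(3448730840 + 4907960) = -4963926*3453638800 = -17143607433928800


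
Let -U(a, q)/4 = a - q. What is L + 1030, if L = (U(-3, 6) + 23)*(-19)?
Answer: -91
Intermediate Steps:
U(a, q) = -4*a + 4*q (U(a, q) = -4*(a - q) = -4*a + 4*q)
L = -1121 (L = ((-4*(-3) + 4*6) + 23)*(-19) = ((12 + 24) + 23)*(-19) = (36 + 23)*(-19) = 59*(-19) = -1121)
L + 1030 = -1121 + 1030 = -91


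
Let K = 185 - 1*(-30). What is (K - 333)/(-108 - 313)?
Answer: 118/421 ≈ 0.28028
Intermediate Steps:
K = 215 (K = 185 + 30 = 215)
(K - 333)/(-108 - 313) = (215 - 333)/(-108 - 313) = -118/(-421) = -118*(-1/421) = 118/421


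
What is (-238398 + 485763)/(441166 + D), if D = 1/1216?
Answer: 300795840/536457857 ≈ 0.56071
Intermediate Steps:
D = 1/1216 ≈ 0.00082237
(-238398 + 485763)/(441166 + D) = (-238398 + 485763)/(441166 + 1/1216) = 247365/(536457857/1216) = 247365*(1216/536457857) = 300795840/536457857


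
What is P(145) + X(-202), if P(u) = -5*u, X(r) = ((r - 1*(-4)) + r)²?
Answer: 159275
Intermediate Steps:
X(r) = (4 + 2*r)² (X(r) = ((r + 4) + r)² = ((4 + r) + r)² = (4 + 2*r)²)
P(145) + X(-202) = -5*145 + 4*(2 - 202)² = -725 + 4*(-200)² = -725 + 4*40000 = -725 + 160000 = 159275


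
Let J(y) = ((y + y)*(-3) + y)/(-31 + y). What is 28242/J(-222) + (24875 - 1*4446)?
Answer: 2588494/185 ≈ 13992.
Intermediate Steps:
J(y) = -5*y/(-31 + y) (J(y) = ((2*y)*(-3) + y)/(-31 + y) = (-6*y + y)/(-31 + y) = (-5*y)/(-31 + y) = -5*y/(-31 + y))
28242/J(-222) + (24875 - 1*4446) = 28242/((-5*(-222)/(-31 - 222))) + (24875 - 1*4446) = 28242/((-5*(-222)/(-253))) + (24875 - 4446) = 28242/((-5*(-222)*(-1/253))) + 20429 = 28242/(-1110/253) + 20429 = 28242*(-253/1110) + 20429 = -1190871/185 + 20429 = 2588494/185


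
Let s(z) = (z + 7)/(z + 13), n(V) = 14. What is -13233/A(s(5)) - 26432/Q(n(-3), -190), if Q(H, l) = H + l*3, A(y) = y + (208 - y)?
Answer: -464923/28912 ≈ -16.081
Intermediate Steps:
s(z) = (7 + z)/(13 + z)
A(y) = 208
Q(H, l) = H + 3*l
-13233/A(s(5)) - 26432/Q(n(-3), -190) = -13233/208 - 26432/(14 + 3*(-190)) = -13233*1/208 - 26432/(14 - 570) = -13233/208 - 26432/(-556) = -13233/208 - 26432*(-1/556) = -13233/208 + 6608/139 = -464923/28912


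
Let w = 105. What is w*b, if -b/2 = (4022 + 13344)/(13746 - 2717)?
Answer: -3646860/11029 ≈ -330.66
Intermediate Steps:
b = -34732/11029 (b = -2*(4022 + 13344)/(13746 - 2717) = -34732/11029 ≈ -3.1492)
w*b = 105*(-34732/11029) = -3646860/11029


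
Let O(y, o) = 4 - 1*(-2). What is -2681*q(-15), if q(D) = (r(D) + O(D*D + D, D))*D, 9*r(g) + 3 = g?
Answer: 160860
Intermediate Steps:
r(g) = -⅓ + g/9
O(y, o) = 6 (O(y, o) = 4 + 2 = 6)
q(D) = D*(17/3 + D/9) (q(D) = ((-⅓ + D/9) + 6)*D = (17/3 + D/9)*D = D*(17/3 + D/9))
-2681*q(-15) = -2681*(-15)*(51 - 15)/9 = -2681*(-15)*36/9 = -2681*(-60) = 160860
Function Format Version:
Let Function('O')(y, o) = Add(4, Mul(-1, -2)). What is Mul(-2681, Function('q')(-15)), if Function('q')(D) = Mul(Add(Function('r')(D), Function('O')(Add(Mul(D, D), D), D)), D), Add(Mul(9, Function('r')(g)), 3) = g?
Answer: 160860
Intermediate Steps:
Function('r')(g) = Add(Rational(-1, 3), Mul(Rational(1, 9), g))
Function('O')(y, o) = 6 (Function('O')(y, o) = Add(4, 2) = 6)
Function('q')(D) = Mul(D, Add(Rational(17, 3), Mul(Rational(1, 9), D))) (Function('q')(D) = Mul(Add(Add(Rational(-1, 3), Mul(Rational(1, 9), D)), 6), D) = Mul(Add(Rational(17, 3), Mul(Rational(1, 9), D)), D) = Mul(D, Add(Rational(17, 3), Mul(Rational(1, 9), D))))
Mul(-2681, Function('q')(-15)) = Mul(-2681, Mul(Rational(1, 9), -15, Add(51, -15))) = Mul(-2681, Mul(Rational(1, 9), -15, 36)) = Mul(-2681, -60) = 160860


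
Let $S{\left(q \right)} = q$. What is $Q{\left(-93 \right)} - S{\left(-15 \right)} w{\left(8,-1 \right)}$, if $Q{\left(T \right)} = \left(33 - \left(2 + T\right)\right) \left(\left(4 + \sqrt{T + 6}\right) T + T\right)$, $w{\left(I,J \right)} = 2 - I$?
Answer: $-57750 - 11532 i \sqrt{87} \approx -57750.0 - 1.0756 \cdot 10^{5} i$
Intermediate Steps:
$Q{\left(T \right)} = \left(31 - T\right) \left(T + T \left(4 + \sqrt{6 + T}\right)\right)$ ($Q{\left(T \right)} = \left(31 - T\right) \left(\left(4 + \sqrt{6 + T}\right) T + T\right) = \left(31 - T\right) \left(T \left(4 + \sqrt{6 + T}\right) + T\right) = \left(31 - T\right) \left(T + T \left(4 + \sqrt{6 + T}\right)\right)$)
$Q{\left(-93 \right)} - S{\left(-15 \right)} w{\left(8,-1 \right)} = - 93 \left(155 - -465 + 31 \sqrt{6 - 93} - - 93 \sqrt{6 - 93}\right) - - 15 \left(2 - 8\right) = - 93 \left(155 + 465 + 31 \sqrt{-87} - - 93 \sqrt{-87}\right) - - 15 \left(2 - 8\right) = - 93 \left(155 + 465 + 31 i \sqrt{87} - - 93 i \sqrt{87}\right) - \left(-15\right) \left(-6\right) = - 93 \left(155 + 465 + 31 i \sqrt{87} + 93 i \sqrt{87}\right) - 90 = - 93 \left(620 + 124 i \sqrt{87}\right) - 90 = \left(-57660 - 11532 i \sqrt{87}\right) - 90 = -57750 - 11532 i \sqrt{87}$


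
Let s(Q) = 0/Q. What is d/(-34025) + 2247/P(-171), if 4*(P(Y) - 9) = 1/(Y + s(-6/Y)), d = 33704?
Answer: 10417441516/41884775 ≈ 248.72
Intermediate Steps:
s(Q) = 0
P(Y) = 9 + 1/(4*Y) (P(Y) = 9 + 1/(4*(Y + 0)) = 9 + 1/(4*Y))
d/(-34025) + 2247/P(-171) = 33704/(-34025) + 2247/(9 + (1/4)/(-171)) = 33704*(-1/34025) + 2247/(9 + (1/4)*(-1/171)) = -33704/34025 + 2247/(9 - 1/684) = -33704/34025 + 2247/(6155/684) = -33704/34025 + 2247*(684/6155) = -33704/34025 + 1536948/6155 = 10417441516/41884775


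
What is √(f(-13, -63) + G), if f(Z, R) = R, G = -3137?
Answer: 40*I*√2 ≈ 56.569*I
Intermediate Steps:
√(f(-13, -63) + G) = √(-63 - 3137) = √(-3200) = 40*I*√2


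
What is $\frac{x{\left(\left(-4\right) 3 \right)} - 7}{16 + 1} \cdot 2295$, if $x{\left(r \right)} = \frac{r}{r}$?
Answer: $-810$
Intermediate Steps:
$x{\left(r \right)} = 1$
$\frac{x{\left(\left(-4\right) 3 \right)} - 7}{16 + 1} \cdot 2295 = \frac{1 - 7}{16 + 1} \cdot 2295 = - \frac{6}{17} \cdot 2295 = \left(-6\right) \frac{1}{17} \cdot 2295 = \left(- \frac{6}{17}\right) 2295 = -810$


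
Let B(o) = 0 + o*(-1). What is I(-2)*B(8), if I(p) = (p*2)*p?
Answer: -64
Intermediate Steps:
I(p) = 2*p² (I(p) = (2*p)*p = 2*p²)
B(o) = -o (B(o) = 0 - o = -o)
I(-2)*B(8) = (2*(-2)²)*(-1*8) = (2*4)*(-8) = 8*(-8) = -64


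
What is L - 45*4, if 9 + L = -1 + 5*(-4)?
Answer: -210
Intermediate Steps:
L = -30 (L = -9 + (-1 + 5*(-4)) = -9 + (-1 - 20) = -9 - 21 = -30)
L - 45*4 = -30 - 45*4 = -30 - 180 = -210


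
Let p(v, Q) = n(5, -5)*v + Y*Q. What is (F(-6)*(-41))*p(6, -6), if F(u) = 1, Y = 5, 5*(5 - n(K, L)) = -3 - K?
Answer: -1968/5 ≈ -393.60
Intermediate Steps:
n(K, L) = 28/5 + K/5 (n(K, L) = 5 - (-3 - K)/5 = 5 + (3/5 + K/5) = 28/5 + K/5)
p(v, Q) = 5*Q + 33*v/5 (p(v, Q) = (28/5 + (1/5)*5)*v + 5*Q = (28/5 + 1)*v + 5*Q = 33*v/5 + 5*Q = 5*Q + 33*v/5)
(F(-6)*(-41))*p(6, -6) = (1*(-41))*(5*(-6) + (33/5)*6) = -41*(-30 + 198/5) = -41*48/5 = -1968/5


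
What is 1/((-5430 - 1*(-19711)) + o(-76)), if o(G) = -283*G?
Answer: 1/35789 ≈ 2.7942e-5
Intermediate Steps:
1/((-5430 - 1*(-19711)) + o(-76)) = 1/((-5430 - 1*(-19711)) - 283*(-76)) = 1/((-5430 + 19711) + 21508) = 1/(14281 + 21508) = 1/35789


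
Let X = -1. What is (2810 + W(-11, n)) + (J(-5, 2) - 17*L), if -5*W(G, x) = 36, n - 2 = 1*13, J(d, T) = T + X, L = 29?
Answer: 11554/5 ≈ 2310.8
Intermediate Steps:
J(d, T) = -1 + T (J(d, T) = T - 1 = -1 + T)
n = 15 (n = 2 + 1*13 = 2 + 13 = 15)
W(G, x) = -36/5 (W(G, x) = -⅕*36 = -36/5)
(2810 + W(-11, n)) + (J(-5, 2) - 17*L) = (2810 - 36/5) + ((-1 + 2) - 17*29) = 14014/5 + (1 - 493) = 14014/5 - 492 = 11554/5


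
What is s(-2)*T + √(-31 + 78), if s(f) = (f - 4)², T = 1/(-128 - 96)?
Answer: -9/56 + √47 ≈ 6.6949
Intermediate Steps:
T = -1/224 (T = 1/(-224) = -1/224 ≈ -0.0044643)
s(f) = (-4 + f)²
s(-2)*T + √(-31 + 78) = (-4 - 2)²*(-1/224) + √(-31 + 78) = (-6)²*(-1/224) + √47 = 36*(-1/224) + √47 = -9/56 + √47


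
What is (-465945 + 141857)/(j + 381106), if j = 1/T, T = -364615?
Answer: -118167346120/138956964189 ≈ -0.85039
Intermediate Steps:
j = -1/364615 (j = 1/(-364615) = -1/364615 ≈ -2.7426e-6)
(-465945 + 141857)/(j + 381106) = (-465945 + 141857)/(-1/364615 + 381106) = -324088/138956964189/364615 = -324088*364615/138956964189 = -118167346120/138956964189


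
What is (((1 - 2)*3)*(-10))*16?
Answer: 480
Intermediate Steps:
(((1 - 2)*3)*(-10))*16 = (-1*3*(-10))*16 = -3*(-10)*16 = 30*16 = 480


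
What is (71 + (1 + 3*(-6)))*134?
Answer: 7236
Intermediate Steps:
(71 + (1 + 3*(-6)))*134 = (71 + (1 - 18))*134 = (71 - 17)*134 = 54*134 = 7236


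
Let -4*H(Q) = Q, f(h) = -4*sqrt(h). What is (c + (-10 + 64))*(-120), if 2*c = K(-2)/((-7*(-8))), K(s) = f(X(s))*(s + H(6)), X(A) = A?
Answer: -6480 - 15*I*sqrt(2) ≈ -6480.0 - 21.213*I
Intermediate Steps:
H(Q) = -Q/4
K(s) = -4*sqrt(s)*(-3/2 + s) (K(s) = (-4*sqrt(s))*(s - 1/4*6) = (-4*sqrt(s))*(s - 3/2) = (-4*sqrt(s))*(-3/2 + s) = -4*sqrt(s)*(-3/2 + s))
c = I*sqrt(2)/8 (c = ((sqrt(-2)*(6 - 4*(-2)))/((-7*(-8))))/2 = (((I*sqrt(2))*(6 + 8))/56)/2 = (((I*sqrt(2))*14)*(1/56))/2 = ((14*I*sqrt(2))*(1/56))/2 = (I*sqrt(2)/4)/2 = I*sqrt(2)/8 ≈ 0.17678*I)
(c + (-10 + 64))*(-120) = (I*sqrt(2)/8 + (-10 + 64))*(-120) = (I*sqrt(2)/8 + 54)*(-120) = (54 + I*sqrt(2)/8)*(-120) = -6480 - 15*I*sqrt(2)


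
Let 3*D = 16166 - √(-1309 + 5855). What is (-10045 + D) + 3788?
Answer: -2605/3 - √4546/3 ≈ -890.81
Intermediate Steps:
D = 16166/3 - √4546/3 (D = (16166 - √(-1309 + 5855))/3 = (16166 - √4546)/3 = 16166/3 - √4546/3 ≈ 5366.2)
(-10045 + D) + 3788 = (-10045 + (16166/3 - √4546/3)) + 3788 = (-13969/3 - √4546/3) + 3788 = -2605/3 - √4546/3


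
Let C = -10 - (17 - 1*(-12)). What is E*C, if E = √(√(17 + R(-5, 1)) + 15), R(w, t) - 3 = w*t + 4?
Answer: -39*√(15 + √19) ≈ -171.60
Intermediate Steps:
R(w, t) = 7 + t*w (R(w, t) = 3 + (w*t + 4) = 3 + (t*w + 4) = 3 + (4 + t*w) = 7 + t*w)
C = -39 (C = -10 - (17 + 12) = -10 - 1*29 = -10 - 29 = -39)
E = √(15 + √19) (E = √(√(17 + (7 + 1*(-5))) + 15) = √(√(17 + (7 - 5)) + 15) = √(√(17 + 2) + 15) = √(√19 + 15) = √(15 + √19) ≈ 4.3999)
E*C = √(15 + √19)*(-39) = -39*√(15 + √19)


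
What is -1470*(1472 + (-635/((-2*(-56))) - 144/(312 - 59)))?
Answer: -4361049945/2024 ≈ -2.1547e+6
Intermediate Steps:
-1470*(1472 + (-635/((-2*(-56))) - 144/(312 - 59))) = -1470*(1472 + (-635/112 - 144/253)) = -1470*(1472 - 176783/28336) = -1470*41533809/28336 = -4361049945/2024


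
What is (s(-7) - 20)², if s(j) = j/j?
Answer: 361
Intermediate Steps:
s(j) = 1
(s(-7) - 20)² = (1 - 20)² = (-19)² = 361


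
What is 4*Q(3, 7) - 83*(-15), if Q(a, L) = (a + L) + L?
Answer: 1313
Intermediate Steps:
Q(a, L) = a + 2*L (Q(a, L) = (L + a) + L = a + 2*L)
4*Q(3, 7) - 83*(-15) = 4*(3 + 2*7) - 83*(-15) = 4*(3 + 14) + 1245 = 4*17 + 1245 = 68 + 1245 = 1313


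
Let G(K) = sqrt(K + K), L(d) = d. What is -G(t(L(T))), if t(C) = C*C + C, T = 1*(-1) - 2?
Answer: -2*sqrt(3) ≈ -3.4641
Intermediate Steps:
T = -3 (T = -1 - 2 = -3)
t(C) = C + C**2 (t(C) = C**2 + C = C + C**2)
G(K) = sqrt(2)*sqrt(K) (G(K) = sqrt(2*K) = sqrt(2)*sqrt(K))
-G(t(L(T))) = -sqrt(2)*sqrt(-3*(1 - 3)) = -sqrt(2)*sqrt(-3*(-2)) = -sqrt(2)*sqrt(6) = -2*sqrt(3)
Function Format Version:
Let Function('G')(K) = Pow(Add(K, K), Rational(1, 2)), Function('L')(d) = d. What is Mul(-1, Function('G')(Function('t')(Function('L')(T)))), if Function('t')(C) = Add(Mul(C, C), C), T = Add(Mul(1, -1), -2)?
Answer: Mul(-2, Pow(3, Rational(1, 2))) ≈ -3.4641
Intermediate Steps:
T = -3 (T = Add(-1, -2) = -3)
Function('t')(C) = Add(C, Pow(C, 2)) (Function('t')(C) = Add(Pow(C, 2), C) = Add(C, Pow(C, 2)))
Function('G')(K) = Mul(Pow(2, Rational(1, 2)), Pow(K, Rational(1, 2))) (Function('G')(K) = Pow(Mul(2, K), Rational(1, 2)) = Mul(Pow(2, Rational(1, 2)), Pow(K, Rational(1, 2))))
Mul(-1, Function('G')(Function('t')(Function('L')(T)))) = Mul(-1, Mul(Pow(2, Rational(1, 2)), Pow(Mul(-3, Add(1, -3)), Rational(1, 2)))) = Mul(-1, Mul(Pow(2, Rational(1, 2)), Pow(Mul(-3, -2), Rational(1, 2)))) = Mul(-1, Mul(Pow(2, Rational(1, 2)), Pow(6, Rational(1, 2)))) = Mul(-1, Mul(2, Pow(3, Rational(1, 2)))) = Mul(-2, Pow(3, Rational(1, 2)))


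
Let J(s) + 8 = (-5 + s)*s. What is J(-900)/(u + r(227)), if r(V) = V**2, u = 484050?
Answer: 814492/535579 ≈ 1.5208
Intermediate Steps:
J(s) = -8 + s*(-5 + s) (J(s) = -8 + (-5 + s)*s = -8 + s*(-5 + s))
J(-900)/(u + r(227)) = (-8 + (-900)**2 - 5*(-900))/(484050 + 227**2) = (-8 + 810000 + 4500)/(484050 + 51529) = 814492/535579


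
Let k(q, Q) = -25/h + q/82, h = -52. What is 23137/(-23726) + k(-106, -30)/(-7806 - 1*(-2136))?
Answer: -46608194429/47801721240 ≈ -0.97503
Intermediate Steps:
k(q, Q) = 25/52 + q/82 (k(q, Q) = -25/(-52) + q/82 = -25*(-1/52) + q*(1/82) = 25/52 + q/82)
23137/(-23726) + k(-106, -30)/(-7806 - 1*(-2136)) = 23137/(-23726) + (25/52 + (1/82)*(-106))/(-7806 - 1*(-2136)) = 23137*(-1/23726) + (25/52 - 53/41)/(-7806 + 2136) = -23137/23726 - 1731/2132/(-5670) = -23137/23726 - 1731/2132*(-1/5670) = -23137/23726 + 577/4029480 = -46608194429/47801721240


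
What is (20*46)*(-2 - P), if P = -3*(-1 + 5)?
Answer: 9200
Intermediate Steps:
P = -12 (P = -3*4 = -12)
(20*46)*(-2 - P) = (20*46)*(-2 - 1*(-12)) = 920*(-2 + 12) = 920*10 = 9200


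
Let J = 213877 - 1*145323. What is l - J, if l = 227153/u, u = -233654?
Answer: -16018143469/233654 ≈ -68555.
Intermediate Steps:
l = -227153/233654 (l = 227153/(-233654) = 227153*(-1/233654) = -227153/233654 ≈ -0.97218)
J = 68554 (J = 213877 - 145323 = 68554)
l - J = -227153/233654 - 1*68554 = -227153/233654 - 68554 = -16018143469/233654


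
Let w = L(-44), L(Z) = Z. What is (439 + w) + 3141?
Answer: 3536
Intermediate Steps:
w = -44
(439 + w) + 3141 = (439 - 44) + 3141 = 395 + 3141 = 3536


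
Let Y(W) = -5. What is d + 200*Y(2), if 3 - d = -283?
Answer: -714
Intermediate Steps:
d = 286 (d = 3 - 1*(-283) = 3 + 283 = 286)
d + 200*Y(2) = 286 + 200*(-5) = 286 - 1000 = -714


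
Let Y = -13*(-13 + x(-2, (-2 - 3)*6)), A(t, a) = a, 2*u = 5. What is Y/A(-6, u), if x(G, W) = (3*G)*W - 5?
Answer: -4212/5 ≈ -842.40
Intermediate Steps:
u = 5/2 (u = (½)*5 = 5/2 ≈ 2.5000)
x(G, W) = -5 + 3*G*W (x(G, W) = 3*G*W - 5 = -5 + 3*G*W)
Y = -2106 (Y = -13*(-13 + (-5 + 3*(-2)*((-2 - 3)*6))) = -13*(-13 + (-5 + 3*(-2)*(-5*6))) = -13*(-13 + (-5 + 3*(-2)*(-30))) = -13*(-13 + (-5 + 180)) = -13*(-13 + 175) = -13*162 = -2106)
Y/A(-6, u) = -2106/5/2 = -2106*⅖ = -4212/5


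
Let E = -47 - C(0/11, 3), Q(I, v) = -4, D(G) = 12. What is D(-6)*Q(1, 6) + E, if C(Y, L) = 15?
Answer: -110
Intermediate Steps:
E = -62 (E = -47 - 1*15 = -47 - 15 = -62)
D(-6)*Q(1, 6) + E = 12*(-4) - 62 = -48 - 62 = -110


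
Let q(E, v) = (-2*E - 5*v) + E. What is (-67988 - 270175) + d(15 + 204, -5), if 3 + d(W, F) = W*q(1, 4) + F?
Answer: -342770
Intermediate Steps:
q(E, v) = -E - 5*v (q(E, v) = (-5*v - 2*E) + E = -E - 5*v)
d(W, F) = -3 + F - 21*W (d(W, F) = -3 + (W*(-1*1 - 5*4) + F) = -3 + (W*(-1 - 20) + F) = -3 + (W*(-21) + F) = -3 + (-21*W + F) = -3 + (F - 21*W) = -3 + F - 21*W)
(-67988 - 270175) + d(15 + 204, -5) = (-67988 - 270175) + (-3 - 5 - 21*(15 + 204)) = -338163 + (-3 - 5 - 21*219) = -338163 + (-3 - 5 - 4599) = -338163 - 4607 = -342770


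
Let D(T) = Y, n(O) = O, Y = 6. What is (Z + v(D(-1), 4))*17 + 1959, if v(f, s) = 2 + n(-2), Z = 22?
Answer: 2333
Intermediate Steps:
D(T) = 6
v(f, s) = 0 (v(f, s) = 2 - 2 = 0)
(Z + v(D(-1), 4))*17 + 1959 = (22 + 0)*17 + 1959 = 22*17 + 1959 = 374 + 1959 = 2333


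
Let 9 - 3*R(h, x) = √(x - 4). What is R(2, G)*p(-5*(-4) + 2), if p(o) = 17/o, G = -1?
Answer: 51/22 - 17*I*√5/66 ≈ 2.3182 - 0.57596*I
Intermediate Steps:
R(h, x) = 3 - √(-4 + x)/3 (R(h, x) = 3 - √(x - 4)/3 = 3 - √(-4 + x)/3)
R(2, G)*p(-5*(-4) + 2) = (3 - √(-4 - 1)/3)*(17/(-5*(-4) + 2)) = (3 - I*√5/3)*(17/(20 + 2)) = (3 - I*√5/3)*(17/22) = 51/22 - 17*I*√5/66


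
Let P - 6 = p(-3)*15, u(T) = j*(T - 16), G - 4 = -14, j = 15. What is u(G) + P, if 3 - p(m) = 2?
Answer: -369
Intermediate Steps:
G = -10 (G = 4 - 14 = -10)
p(m) = 1 (p(m) = 3 - 1*2 = 3 - 2 = 1)
u(T) = -240 + 15*T (u(T) = 15*(T - 16) = 15*(-16 + T) = -240 + 15*T)
P = 21 (P = 6 + 1*15 = 6 + 15 = 21)
u(G) + P = (-240 + 15*(-10)) + 21 = (-240 - 150) + 21 = -390 + 21 = -369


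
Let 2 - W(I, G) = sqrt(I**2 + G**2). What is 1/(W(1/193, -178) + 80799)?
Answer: 3009756449/243190150638332 + 193*sqrt(1180197317)/243190150638332 ≈ 1.2403e-5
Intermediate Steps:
W(I, G) = 2 - sqrt(G**2 + I**2) (W(I, G) = 2 - sqrt(I**2 + G**2) = 2 - sqrt(G**2 + I**2))
1/(W(1/193, -178) + 80799) = 1/((2 - sqrt((-178)**2 + (1/193)**2)) + 80799) = 1/((2 - sqrt(31684 + (1/193)**2)) + 80799) = 1/((2 - sqrt(31684 + 1/37249)) + 80799) = 1/((2 - sqrt(1180197317/37249)) + 80799) = 1/((2 - sqrt(1180197317)/193) + 80799) = 1/(80801 - sqrt(1180197317)/193)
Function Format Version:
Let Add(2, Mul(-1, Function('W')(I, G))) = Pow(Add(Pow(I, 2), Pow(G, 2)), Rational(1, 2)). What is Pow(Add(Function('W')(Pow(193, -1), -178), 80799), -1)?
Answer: Add(Rational(3009756449, 243190150638332), Mul(Rational(193, 243190150638332), Pow(1180197317, Rational(1, 2)))) ≈ 1.2403e-5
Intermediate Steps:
Function('W')(I, G) = Add(2, Mul(-1, Pow(Add(Pow(G, 2), Pow(I, 2)), Rational(1, 2)))) (Function('W')(I, G) = Add(2, Mul(-1, Pow(Add(Pow(I, 2), Pow(G, 2)), Rational(1, 2)))) = Add(2, Mul(-1, Pow(Add(Pow(G, 2), Pow(I, 2)), Rational(1, 2)))))
Pow(Add(Function('W')(Pow(193, -1), -178), 80799), -1) = Pow(Add(Add(2, Mul(-1, Pow(Add(Pow(-178, 2), Pow(Pow(193, -1), 2)), Rational(1, 2)))), 80799), -1) = Pow(Add(Add(2, Mul(-1, Pow(Add(31684, Pow(Rational(1, 193), 2)), Rational(1, 2)))), 80799), -1) = Pow(Add(Add(2, Mul(-1, Pow(Add(31684, Rational(1, 37249)), Rational(1, 2)))), 80799), -1) = Pow(Add(Add(2, Mul(-1, Pow(Rational(1180197317, 37249), Rational(1, 2)))), 80799), -1) = Pow(Add(Add(2, Mul(-1, Mul(Rational(1, 193), Pow(1180197317, Rational(1, 2))))), 80799), -1) = Pow(Add(Add(2, Mul(Rational(-1, 193), Pow(1180197317, Rational(1, 2)))), 80799), -1) = Pow(Add(80801, Mul(Rational(-1, 193), Pow(1180197317, Rational(1, 2)))), -1)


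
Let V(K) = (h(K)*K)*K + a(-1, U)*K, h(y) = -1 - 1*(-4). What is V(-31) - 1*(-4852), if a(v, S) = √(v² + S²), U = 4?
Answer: 7735 - 31*√17 ≈ 7607.2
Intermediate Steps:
h(y) = 3 (h(y) = -1 + 4 = 3)
a(v, S) = √(S² + v²)
V(K) = 3*K² + K*√17 (V(K) = (3*K)*K + √(4² + (-1)²)*K = 3*K² + √(16 + 1)*K = 3*K² + √17*K = 3*K² + K*√17)
V(-31) - 1*(-4852) = -31*(√17 + 3*(-31)) - 1*(-4852) = -31*(√17 - 93) + 4852 = -31*(-93 + √17) + 4852 = (2883 - 31*√17) + 4852 = 7735 - 31*√17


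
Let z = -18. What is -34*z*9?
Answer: 5508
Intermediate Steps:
-34*z*9 = -34*(-18)*9 = 612*9 = 5508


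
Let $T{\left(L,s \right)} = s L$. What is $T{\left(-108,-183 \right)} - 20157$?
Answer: $-393$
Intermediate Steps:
$T{\left(L,s \right)} = L s$
$T{\left(-108,-183 \right)} - 20157 = \left(-108\right) \left(-183\right) - 20157 = 19764 - 20157 = -393$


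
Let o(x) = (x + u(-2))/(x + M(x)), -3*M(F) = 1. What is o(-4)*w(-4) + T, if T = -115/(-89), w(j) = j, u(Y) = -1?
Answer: -3845/1157 ≈ -3.3232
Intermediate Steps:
M(F) = -⅓ (M(F) = -⅓*1 = -⅓)
T = 115/89 (T = -115*(-1/89) = 115/89 ≈ 1.2921)
o(x) = (-1 + x)/(-⅓ + x) (o(x) = (x - 1)/(x - ⅓) = (-1 + x)/(-⅓ + x))
o(-4)*w(-4) + T = (3*(-1 - 4)/(-1 + 3*(-4)))*(-4) + 115/89 = (3*(-5)/(-1 - 12))*(-4) + 115/89 = (3*(-5)/(-13))*(-4) + 115/89 = (3*(-1/13)*(-5))*(-4) + 115/89 = (15/13)*(-4) + 115/89 = -60/13 + 115/89 = -3845/1157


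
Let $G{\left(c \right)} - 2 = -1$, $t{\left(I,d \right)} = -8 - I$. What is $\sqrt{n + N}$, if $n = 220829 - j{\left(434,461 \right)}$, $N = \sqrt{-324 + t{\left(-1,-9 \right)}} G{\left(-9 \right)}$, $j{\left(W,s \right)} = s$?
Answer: $\sqrt{220368 + i \sqrt{331}} \approx 469.43 + 0.019 i$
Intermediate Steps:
$G{\left(c \right)} = 1$ ($G{\left(c \right)} = 2 - 1 = 1$)
$N = i \sqrt{331}$ ($N = \sqrt{-324 - 7} \cdot 1 = \sqrt{-331} \cdot 1 = i \sqrt{331} \cdot 1 = i \sqrt{331} \approx 18.193 i$)
$n = 220368$ ($n = 220829 - 461 = 220368$)
$\sqrt{n + N} = \sqrt{220368 + i \sqrt{331}}$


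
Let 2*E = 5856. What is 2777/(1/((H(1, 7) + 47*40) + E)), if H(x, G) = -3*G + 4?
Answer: 13304607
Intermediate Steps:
H(x, G) = 4 - 3*G
E = 2928 (E = (½)*5856 = 2928)
2777/(1/((H(1, 7) + 47*40) + E)) = 2777/(1/(((4 - 3*7) + 47*40) + 2928)) = 2777/(1/(((4 - 21) + 1880) + 2928)) = 2777/(1/((-17 + 1880) + 2928)) = 2777/(1/(1863 + 2928)) = 2777/(1/4791) = 2777*4791 = 13304607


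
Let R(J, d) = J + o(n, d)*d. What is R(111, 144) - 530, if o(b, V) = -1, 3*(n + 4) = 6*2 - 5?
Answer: -563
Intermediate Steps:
n = -5/3 (n = -4 + (6*2 - 5)/3 = -4 + (12 - 5)/3 = -4 + (⅓)*7 = -4 + 7/3 = -5/3 ≈ -1.6667)
R(J, d) = J - d
R(111, 144) - 530 = (111 - 1*144) - 530 = (111 - 144) - 530 = -33 - 530 = -563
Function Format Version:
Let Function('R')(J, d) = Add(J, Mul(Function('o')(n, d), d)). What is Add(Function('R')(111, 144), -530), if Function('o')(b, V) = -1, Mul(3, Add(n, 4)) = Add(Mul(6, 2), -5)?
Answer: -563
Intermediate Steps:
n = Rational(-5, 3) (n = Add(-4, Mul(Rational(1, 3), Add(Mul(6, 2), -5))) = Add(-4, Mul(Rational(1, 3), Add(12, -5))) = Add(-4, Mul(Rational(1, 3), 7)) = Add(-4, Rational(7, 3)) = Rational(-5, 3) ≈ -1.6667)
Function('R')(J, d) = Add(J, Mul(-1, d))
Add(Function('R')(111, 144), -530) = Add(Add(111, Mul(-1, 144)), -530) = Add(Add(111, -144), -530) = Add(-33, -530) = -563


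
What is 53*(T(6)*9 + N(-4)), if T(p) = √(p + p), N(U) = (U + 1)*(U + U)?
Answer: 1272 + 954*√3 ≈ 2924.4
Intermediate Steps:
N(U) = 2*U*(1 + U) (N(U) = (1 + U)*(2*U) = 2*U*(1 + U))
T(p) = √2*√p (T(p) = √(2*p) = √2*√p)
53*(T(6)*9 + N(-4)) = 53*((√2*√6)*9 + 2*(-4)*(1 - 4)) = 53*((2*√3)*9 + 2*(-4)*(-3)) = 53*(18*√3 + 24) = 53*(24 + 18*√3) = 1272 + 954*√3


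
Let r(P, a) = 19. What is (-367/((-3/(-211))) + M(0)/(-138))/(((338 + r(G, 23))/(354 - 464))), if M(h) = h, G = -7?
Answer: 8518070/1071 ≈ 7953.4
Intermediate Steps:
(-367/((-3/(-211))) + M(0)/(-138))/(((338 + r(G, 23))/(354 - 464))) = (-367/((-3/(-211))) + 0/(-138))/(((338 + 19)/(354 - 464))) = (-367/((-3*(-1/211))) + 0*(-1/138))/((357/(-110))) = (-367/3/211 + 0)/((357*(-1/110))) = (-367*211/3 + 0)/(-357/110) = (-77437/3 + 0)*(-110/357) = -77437/3*(-110/357) = 8518070/1071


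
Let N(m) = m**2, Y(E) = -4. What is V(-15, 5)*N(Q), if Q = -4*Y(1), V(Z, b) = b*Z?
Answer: -19200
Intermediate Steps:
V(Z, b) = Z*b
Q = 16 (Q = -4*(-4) = 16)
V(-15, 5)*N(Q) = -15*5*16**2 = -75*256 = -19200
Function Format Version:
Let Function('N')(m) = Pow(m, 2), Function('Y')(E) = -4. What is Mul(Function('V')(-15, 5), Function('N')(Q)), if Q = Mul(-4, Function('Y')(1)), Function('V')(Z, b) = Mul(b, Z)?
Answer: -19200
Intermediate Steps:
Function('V')(Z, b) = Mul(Z, b)
Q = 16 (Q = Mul(-4, -4) = 16)
Mul(Function('V')(-15, 5), Function('N')(Q)) = Mul(Mul(-15, 5), Pow(16, 2)) = Mul(-75, 256) = -19200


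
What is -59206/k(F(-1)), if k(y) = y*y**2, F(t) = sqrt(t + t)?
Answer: -29603*I*sqrt(2)/2 ≈ -20932.0*I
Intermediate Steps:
F(t) = sqrt(2)*sqrt(t) (F(t) = sqrt(2*t) = sqrt(2)*sqrt(t))
k(y) = y**3
-59206/k(F(-1)) = -59206*I*sqrt(2)/4 = -29603*I*sqrt(2)/2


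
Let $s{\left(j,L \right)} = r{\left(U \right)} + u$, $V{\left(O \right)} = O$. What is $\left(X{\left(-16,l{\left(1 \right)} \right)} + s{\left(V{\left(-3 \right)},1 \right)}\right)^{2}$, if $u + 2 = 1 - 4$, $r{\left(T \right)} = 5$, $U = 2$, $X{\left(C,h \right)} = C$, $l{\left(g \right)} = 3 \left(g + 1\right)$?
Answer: $256$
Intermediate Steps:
$l{\left(g \right)} = 3 + 3 g$ ($l{\left(g \right)} = 3 \left(1 + g\right) = 3 + 3 g$)
$u = -5$ ($u = -2 + \left(1 - 4\right) = -2 - 3 = -5$)
$s{\left(j,L \right)} = 0$ ($s{\left(j,L \right)} = 5 - 5 = 0$)
$\left(X{\left(-16,l{\left(1 \right)} \right)} + s{\left(V{\left(-3 \right)},1 \right)}\right)^{2} = \left(-16 + 0\right)^{2} = \left(-16\right)^{2} = 256$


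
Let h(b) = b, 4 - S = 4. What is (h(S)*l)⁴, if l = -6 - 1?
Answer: 0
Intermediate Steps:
S = 0 (S = 4 - 1*4 = 4 - 4 = 0)
l = -7
(h(S)*l)⁴ = (0*(-7))⁴ = 0⁴ = 0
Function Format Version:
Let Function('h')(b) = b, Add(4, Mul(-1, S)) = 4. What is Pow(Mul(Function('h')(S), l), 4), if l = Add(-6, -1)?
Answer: 0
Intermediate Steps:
S = 0 (S = Add(4, Mul(-1, 4)) = Add(4, -4) = 0)
l = -7
Pow(Mul(Function('h')(S), l), 4) = Pow(Mul(0, -7), 4) = Pow(0, 4) = 0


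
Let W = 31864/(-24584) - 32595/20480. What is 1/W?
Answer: -1798144/5192465 ≈ -0.34630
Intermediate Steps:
W = -5192465/1798144 (W = 31864*(-1/24584) - 32595*1/20480 = -569/439 - 6519/4096 = -5192465/1798144 ≈ -2.8877)
1/W = 1/(-5192465/1798144) = -1798144/5192465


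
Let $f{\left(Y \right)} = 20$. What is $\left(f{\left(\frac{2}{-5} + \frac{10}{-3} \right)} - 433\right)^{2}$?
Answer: $170569$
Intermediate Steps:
$\left(f{\left(\frac{2}{-5} + \frac{10}{-3} \right)} - 433\right)^{2} = \left(20 - 433\right)^{2} = \left(-413\right)^{2} = 170569$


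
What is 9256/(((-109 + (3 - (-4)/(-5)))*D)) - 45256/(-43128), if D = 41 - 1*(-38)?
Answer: -20317/425889 ≈ -0.047705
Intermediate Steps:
D = 79 (D = 41 + 38 = 79)
9256/(((-109 + (3 - (-4)/(-5)))*D)) - 45256/(-43128) = 9256/(((-109 + (3 - (-4)/(-5)))*79)) - 45256/(-43128) = 9256/(((-109 + (3 - (-4)*(-1)/5))*79)) - 45256*(-1/43128) = 9256/(((-109 + (3 - 2*2/5))*79)) + 5657/5391 = 9256/(((-109 + (3 - 4/5))*79)) + 5657/5391 = 9256/(((-109 + 11/5)*79)) + 5657/5391 = 9256/((-534/5*79)) + 5657/5391 = 9256/(-42186/5) + 5657/5391 = 9256*(-5/42186) + 5657/5391 = -260/237 + 5657/5391 = -20317/425889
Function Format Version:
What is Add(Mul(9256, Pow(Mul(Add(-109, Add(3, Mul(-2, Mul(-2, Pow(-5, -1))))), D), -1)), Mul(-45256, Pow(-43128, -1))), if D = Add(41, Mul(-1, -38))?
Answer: Rational(-20317, 425889) ≈ -0.047705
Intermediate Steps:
D = 79 (D = Add(41, 38) = 79)
Add(Mul(9256, Pow(Mul(Add(-109, Add(3, Mul(-2, Mul(-2, Pow(-5, -1))))), D), -1)), Mul(-45256, Pow(-43128, -1))) = Add(Mul(9256, Pow(Mul(Add(-109, Add(3, Mul(-2, Mul(-2, Pow(-5, -1))))), 79), -1)), Mul(-45256, Pow(-43128, -1))) = Add(Mul(9256, Pow(Mul(Add(-109, Add(3, Mul(-2, Mul(-2, Rational(-1, 5))))), 79), -1)), Mul(-45256, Rational(-1, 43128))) = Add(Mul(9256, Pow(Mul(Add(-109, Add(3, Mul(-2, Rational(2, 5)))), 79), -1)), Rational(5657, 5391)) = Add(Mul(9256, Pow(Mul(Add(-109, Add(3, Rational(-4, 5))), 79), -1)), Rational(5657, 5391)) = Add(Mul(9256, Pow(Mul(Add(-109, Rational(11, 5)), 79), -1)), Rational(5657, 5391)) = Add(Mul(9256, Pow(Mul(Rational(-534, 5), 79), -1)), Rational(5657, 5391)) = Add(Mul(9256, Pow(Rational(-42186, 5), -1)), Rational(5657, 5391)) = Add(Mul(9256, Rational(-5, 42186)), Rational(5657, 5391)) = Add(Rational(-260, 237), Rational(5657, 5391)) = Rational(-20317, 425889)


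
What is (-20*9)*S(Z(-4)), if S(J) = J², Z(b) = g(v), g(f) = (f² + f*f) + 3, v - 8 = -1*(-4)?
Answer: -15242580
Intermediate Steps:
v = 12 (v = 8 - 1*(-4) = 8 + 4 = 12)
g(f) = 3 + 2*f² (g(f) = (f² + f²) + 3 = 2*f² + 3 = 3 + 2*f²)
Z(b) = 291 (Z(b) = 3 + 2*12² = 3 + 2*144 = 3 + 288 = 291)
(-20*9)*S(Z(-4)) = -20*9*291² = -180*84681 = -15242580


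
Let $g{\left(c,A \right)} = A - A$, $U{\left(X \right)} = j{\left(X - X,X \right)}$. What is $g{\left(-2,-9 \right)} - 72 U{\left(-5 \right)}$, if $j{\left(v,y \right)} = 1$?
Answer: $-72$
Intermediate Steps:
$U{\left(X \right)} = 1$
$g{\left(c,A \right)} = 0$
$g{\left(-2,-9 \right)} - 72 U{\left(-5 \right)} = 0 - 72 = -72$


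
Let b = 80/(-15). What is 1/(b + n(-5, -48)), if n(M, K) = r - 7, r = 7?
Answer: -3/16 ≈ -0.18750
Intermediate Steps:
n(M, K) = 0 (n(M, K) = 7 - 7 = 0)
b = -16/3 (b = -1/15*80 = -16/3 ≈ -5.3333)
1/(b + n(-5, -48)) = 1/(-16/3 + 0) = 1/(-16/3) = -3/16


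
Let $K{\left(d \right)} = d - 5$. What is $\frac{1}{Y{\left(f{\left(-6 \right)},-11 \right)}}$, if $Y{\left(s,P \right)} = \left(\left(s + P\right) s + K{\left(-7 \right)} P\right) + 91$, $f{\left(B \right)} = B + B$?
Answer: $\frac{1}{499} \approx 0.002004$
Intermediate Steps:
$K{\left(d \right)} = -5 + d$
$f{\left(B \right)} = 2 B$
$Y{\left(s,P \right)} = 91 - 12 P + s \left(P + s\right)$ ($Y{\left(s,P \right)} = \left(\left(s + P\right) s + \left(-5 - 7\right) P\right) + 91 = \left(\left(P + s\right) s - 12 P\right) + 91 = \left(s \left(P + s\right) - 12 P\right) + 91 = \left(- 12 P + s \left(P + s\right)\right) + 91 = 91 - 12 P + s \left(P + s\right)$)
$\frac{1}{Y{\left(f{\left(-6 \right)},-11 \right)}} = \frac{1}{91 + \left(2 \left(-6\right)\right)^{2} - -132 - 11 \cdot 2 \left(-6\right)} = \frac{1}{91 + \left(-12\right)^{2} + 132 - -132} = \frac{1}{91 + 144 + 132 + 132} = \frac{1}{499}$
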